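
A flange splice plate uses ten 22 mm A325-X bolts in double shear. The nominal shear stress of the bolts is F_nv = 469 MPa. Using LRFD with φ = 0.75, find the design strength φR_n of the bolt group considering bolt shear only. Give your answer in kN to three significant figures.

A_b = π × 22² / 4 = 380.1 mm².
R_n = F_nv · A_b · n · n_s = 469 × 380.1 × 10 × 2 / 1000 = 3566 kN.
Design strength φR_n = 0.75 × 3566 = 2670 kN.

2670 kN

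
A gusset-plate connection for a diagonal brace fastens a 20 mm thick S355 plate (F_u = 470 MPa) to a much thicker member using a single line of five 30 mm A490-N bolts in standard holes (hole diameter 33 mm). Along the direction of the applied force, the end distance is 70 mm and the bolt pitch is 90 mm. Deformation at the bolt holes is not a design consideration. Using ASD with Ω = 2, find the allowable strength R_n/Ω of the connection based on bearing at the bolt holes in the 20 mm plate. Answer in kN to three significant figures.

1980 kN

Per bolt r_n = 1.5 l_c t F_u ≤ 3.0 d t F_u; upper limit = 3.0 × 30 × 20 × 470 / 1000 = 846 kN.
Edge bolt: l_c = 70 − 33/2 = 53.5 mm → 1.5 × 53.5 × 20 × 470 / 1000 = 754.4 → r_n = 754.4 kN.
Interior bolts: l_c = 90 − 33 = 57 mm → 1.5 × 57 × 20 × 470 / 1000 = 803.7 → r_n = 803.7 kN.
R_n = 1 × 754.4 + 4 × 803.7 = 3969 kN.
Allowable strength R_n/Ω = 3969 / 2 = 1980 kN.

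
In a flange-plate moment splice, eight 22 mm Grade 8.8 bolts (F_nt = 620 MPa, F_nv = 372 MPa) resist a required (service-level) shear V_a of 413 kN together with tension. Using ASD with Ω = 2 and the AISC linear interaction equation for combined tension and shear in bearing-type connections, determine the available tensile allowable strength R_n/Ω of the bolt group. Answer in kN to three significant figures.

537 kN

A_b = π·22²/4 = 380.1 mm²; f_rv = 413 × 1000 / (8 × 380.1) = 135.8 MPa.
F'_nt = 1.3 F_nt − (Ω F_nt / F_nv) f_rv = 1.3·620 − (2·620/372)·135.8 = 353.3 MPa, capped at F_nt → F'_nt = 353.3 MPa.
R_n = F'_nt · A_b · n = 353.3 × 380.1 × 8 / 1000 = 1074 kN.
Allowable strength R_n/Ω = 1074 / 2 = 537 kN.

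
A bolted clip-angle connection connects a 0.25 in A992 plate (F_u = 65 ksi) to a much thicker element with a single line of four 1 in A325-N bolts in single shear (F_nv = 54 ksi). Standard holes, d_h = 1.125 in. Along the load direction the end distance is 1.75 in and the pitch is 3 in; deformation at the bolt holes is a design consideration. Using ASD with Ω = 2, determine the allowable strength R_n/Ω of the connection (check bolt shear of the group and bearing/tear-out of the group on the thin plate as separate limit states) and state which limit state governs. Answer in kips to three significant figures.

Bolt shear: A_b = π·1²/4 = 0.7854 in²; R_n = 54 × 0.7854 × 4 × 1 = 169.6 kips → 169.6 / 2 = 84.8 kips.
Bearing (1.2 l_c t F_u ≤ 2.4 d t F_u): upper limit = 2.4·1·0.25·65 = 39 kips.
  Edge l_c = 1.75 − 1.125/2 = 1.188 → r_n = 23.16 kips; interior l_c = 3 − 1.125 = 1.875 → r_n = 36.56 kips.
  R_n,bearing = 1·23.16 + 3·36.56 = 132.8 kips → 132.8 / 2 = 66.4 kips.
Bearing governs: 66.4 kips.

66.4 kips (bearing governs)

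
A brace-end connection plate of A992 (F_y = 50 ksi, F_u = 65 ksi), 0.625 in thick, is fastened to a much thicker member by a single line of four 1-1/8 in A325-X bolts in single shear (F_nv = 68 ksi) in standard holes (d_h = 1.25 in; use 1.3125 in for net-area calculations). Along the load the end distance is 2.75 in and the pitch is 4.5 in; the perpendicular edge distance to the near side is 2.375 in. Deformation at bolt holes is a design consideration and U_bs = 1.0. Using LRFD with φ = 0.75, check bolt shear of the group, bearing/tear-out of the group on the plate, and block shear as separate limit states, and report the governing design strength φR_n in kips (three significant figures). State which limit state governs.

Bolt shear: A_b = π·1.125²/4 = 0.994 in²; R_n = 68 × 0.994 × 4 × 1 = 270.4 kips → 0.75 × 270.4 = 203 kips.
Bearing: edge l_c = 2.125, r_n = 103.6 kips; interior l_c = 3.25, r_n = 109.7 kips; R_n = 103.6 + 3·109.7 = 432.7 kips → 324 kips.
Block shear: A_gv = 10.16, A_nv = 7.285, A_nt = 1.074 in²; R_n = min(0.6F_uA_nv, 0.6F_yA_gv) + U_bs·F_u·A_nt = 353.9 kips → 265 kips.
Bolt shear governs: 203 kips.

203 kips (bolt shear governs)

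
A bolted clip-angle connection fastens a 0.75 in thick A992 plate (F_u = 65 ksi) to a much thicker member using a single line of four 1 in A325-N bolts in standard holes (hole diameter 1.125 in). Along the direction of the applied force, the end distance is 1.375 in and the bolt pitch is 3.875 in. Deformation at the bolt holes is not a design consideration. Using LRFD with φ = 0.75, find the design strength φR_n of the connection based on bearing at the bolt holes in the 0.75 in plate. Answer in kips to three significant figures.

Per bolt r_n = 1.5 l_c t F_u ≤ 3.0 d t F_u; upper limit = 3.0 × 1 × 0.75 × 65 = 146.2 kips.
Edge bolt: l_c = 1.375 − 1.125/2 = 0.8125 in → 1.5 × 0.8125 × 0.75 × 65 = 59.41 → r_n = 59.41 kips.
Interior bolts: l_c = 3.875 − 1.125 = 2.75 in → 1.5 × 2.75 × 0.75 × 65 = 201.1 → r_n = 146.2 kips.
R_n = 1 × 59.41 + 3 × 146.2 = 498.2 kips.
Design strength φR_n = 0.75 × 498.2 = 374 kips.

374 kips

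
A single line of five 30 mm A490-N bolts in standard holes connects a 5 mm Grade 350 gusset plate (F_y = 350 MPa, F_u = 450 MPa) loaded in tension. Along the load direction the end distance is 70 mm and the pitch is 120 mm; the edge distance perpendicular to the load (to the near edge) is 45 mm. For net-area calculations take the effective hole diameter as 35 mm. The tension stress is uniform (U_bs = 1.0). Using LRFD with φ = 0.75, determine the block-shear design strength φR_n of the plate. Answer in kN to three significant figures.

444 kN

Shear plane L_v = 70 + 4·120 = 550 mm; A_gv = 550 × 5 = 2750 mm².
A_nv = (550 − 4.5·35) × 5 = 1962 mm².
A_nt = (45 − 0.5·35) × 5 = 137.5 mm².
0.6 F_u A_nv = 529.9 kN; 0.6 F_y A_gv = 577.5 kN → shear rupture governs the shear term.
R_n = 529.9 + 1.0 × 450 × 137.5 / 1000 = 591.8 kN.
Design strength φR_n = 0.75 × 591.8 = 444 kN.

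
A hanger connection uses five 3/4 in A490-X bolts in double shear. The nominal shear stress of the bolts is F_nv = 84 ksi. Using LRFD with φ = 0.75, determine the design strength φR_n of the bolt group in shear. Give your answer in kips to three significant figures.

278 kips

A_b = π × 0.75² / 4 = 0.4418 in².
R_n = F_nv · A_b · n · n_s = 84 × 0.4418 × 5 × 2 = 371.1 kips.
Design strength φR_n = 0.75 × 371.1 = 278 kips.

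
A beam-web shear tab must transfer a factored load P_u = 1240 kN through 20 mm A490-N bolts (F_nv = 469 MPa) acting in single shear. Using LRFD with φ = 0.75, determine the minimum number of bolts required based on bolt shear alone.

A_b = π·20²/4 = 314.2 mm².
Per-bolt design strength φR_n = 0.75 × 469 × 314.2 × 1 / 1000 = 110.5 kN.
n ≥ 1240 / 110.5 = 11.22 → use 12 bolts.

12 bolts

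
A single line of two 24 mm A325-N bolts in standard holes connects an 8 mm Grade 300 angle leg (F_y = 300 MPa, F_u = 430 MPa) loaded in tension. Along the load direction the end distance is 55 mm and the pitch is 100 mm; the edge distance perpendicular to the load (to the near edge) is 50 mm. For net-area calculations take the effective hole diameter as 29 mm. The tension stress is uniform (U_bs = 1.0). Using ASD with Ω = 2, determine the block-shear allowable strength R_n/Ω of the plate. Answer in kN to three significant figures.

173 kN

Shear plane L_v = 55 + 1·100 = 155 mm; A_gv = 155 × 8 = 1240 mm².
A_nv = (155 − 1.5·29) × 8 = 892 mm².
A_nt = (50 − 0.5·29) × 8 = 284 mm².
0.6 F_u A_nv = 230.1 kN; 0.6 F_y A_gv = 223.2 kN → shear yielding governs the shear term.
R_n = 223.2 + 1.0 × 430 × 284 / 1000 = 345.3 kN.
Allowable strength R_n/Ω = 345.3 / 2 = 173 kN.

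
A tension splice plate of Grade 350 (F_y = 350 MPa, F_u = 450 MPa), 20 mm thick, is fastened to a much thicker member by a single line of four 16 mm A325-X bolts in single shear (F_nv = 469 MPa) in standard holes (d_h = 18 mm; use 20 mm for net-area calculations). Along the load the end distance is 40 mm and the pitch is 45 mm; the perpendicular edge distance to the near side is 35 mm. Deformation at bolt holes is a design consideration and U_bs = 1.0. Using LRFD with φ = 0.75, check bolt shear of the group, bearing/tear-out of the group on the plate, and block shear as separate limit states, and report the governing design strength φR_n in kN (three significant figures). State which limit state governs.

283 kN (bolt shear governs)

Bolt shear: A_b = π·16²/4 = 201.1 mm²; R_n = 469 × 201.1 × 4 × 1 / 1000 = 377.2 kN → 0.75 × 377.2 = 283 kN.
Bearing: edge l_c = 31, r_n = 334.8 kN; interior l_c = 27, r_n = 291.6 kN; R_n = 334.8 + 3·291.6 = 1210 kN → 907 kN.
Block shear: A_gv = 3500, A_nv = 2100, A_nt = 500 mm²; R_n = min(0.6F_uA_nv, 0.6F_yA_gv) + U_bs·F_u·A_nt = 792 kN → 594 kN.
Bolt shear governs: 283 kN.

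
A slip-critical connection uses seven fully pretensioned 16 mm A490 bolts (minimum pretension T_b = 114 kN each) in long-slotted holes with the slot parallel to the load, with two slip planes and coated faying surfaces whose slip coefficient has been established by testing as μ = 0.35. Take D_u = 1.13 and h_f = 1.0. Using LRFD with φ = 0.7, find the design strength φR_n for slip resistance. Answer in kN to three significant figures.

442 kN

R_n = μ · D_u · h_f · T_b · n_s · n_b = 0.35 × 1.13 × 1.0 × 114 × 2 × 7 = 631.2 kN.
Design strength φR_n = 0.7 × 631.2 = 442 kN.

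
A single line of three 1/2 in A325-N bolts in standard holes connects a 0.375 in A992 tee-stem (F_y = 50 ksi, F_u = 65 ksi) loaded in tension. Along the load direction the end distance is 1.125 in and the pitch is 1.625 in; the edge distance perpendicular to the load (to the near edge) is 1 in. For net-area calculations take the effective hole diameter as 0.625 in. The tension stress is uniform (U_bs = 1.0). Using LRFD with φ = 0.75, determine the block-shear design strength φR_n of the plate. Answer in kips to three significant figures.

43.4 kips

Shear plane L_v = 1.125 + 2·1.625 = 4.375 in; A_gv = 4.375 × 0.375 = 1.641 in².
A_nv = (4.375 − 2.5·0.625) × 0.375 = 1.055 in².
A_nt = (1 − 0.5·0.625) × 0.375 = 0.2578 in².
0.6 F_u A_nv = 41.13 kips; 0.6 F_y A_gv = 49.22 kips → shear rupture governs the shear term.
R_n = 41.13 + 1.0 × 65 × 0.2578 = 57.89 kips.
Design strength φR_n = 0.75 × 57.89 = 43.4 kips.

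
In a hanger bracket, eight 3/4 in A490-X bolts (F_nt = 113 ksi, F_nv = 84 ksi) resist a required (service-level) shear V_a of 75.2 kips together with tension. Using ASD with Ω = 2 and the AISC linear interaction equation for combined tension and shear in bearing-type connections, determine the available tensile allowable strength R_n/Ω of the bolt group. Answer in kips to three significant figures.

158 kips

A_b = π·0.75²/4 = 0.4418 in²; f_rv = 75.2 / (8 × 0.4418) = 21.28 ksi.
F'_nt = 1.3 F_nt − (Ω F_nt / F_nv) f_rv = 1.3·113 − (2·113/84)·21.28 = 89.65 ksi, capped at F_nt → F'_nt = 89.65 ksi.
R_n = F'_nt · A_b · n = 89.65 × 0.4418 × 8 = 316.9 kips.
Allowable strength R_n/Ω = 316.9 / 2 = 158 kips.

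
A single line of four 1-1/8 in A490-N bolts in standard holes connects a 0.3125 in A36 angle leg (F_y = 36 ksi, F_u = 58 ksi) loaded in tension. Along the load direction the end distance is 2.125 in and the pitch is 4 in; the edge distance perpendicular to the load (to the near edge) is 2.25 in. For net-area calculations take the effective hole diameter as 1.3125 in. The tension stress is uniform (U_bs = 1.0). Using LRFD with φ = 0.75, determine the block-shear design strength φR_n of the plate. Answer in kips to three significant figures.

93.2 kips

Shear plane L_v = 2.125 + 3·4 = 14.12 in; A_gv = 14.12 × 0.3125 = 4.414 in².
A_nv = (14.12 − 3.5·1.3125) × 0.3125 = 2.979 in².
A_nt = (2.25 − 0.5·1.3125) × 0.3125 = 0.498 in².
0.6 F_u A_nv = 103.7 kips; 0.6 F_y A_gv = 95.34 kips → shear yielding governs the shear term.
R_n = 95.34 + 1.0 × 58 × 0.498 = 124.2 kips.
Design strength φR_n = 0.75 × 124.2 = 93.2 kips.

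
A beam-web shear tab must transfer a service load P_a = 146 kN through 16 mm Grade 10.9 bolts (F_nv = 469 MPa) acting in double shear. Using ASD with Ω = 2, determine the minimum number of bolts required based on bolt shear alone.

2 bolts

A_b = π·16²/4 = 201.1 mm².
Per-bolt allowable strength R_n/Ω = 469 × 201.1 × 2 / 1000 / 2 = 94.3 kN.
n ≥ 146 / 94.3 = 1.548 → use 2 bolts.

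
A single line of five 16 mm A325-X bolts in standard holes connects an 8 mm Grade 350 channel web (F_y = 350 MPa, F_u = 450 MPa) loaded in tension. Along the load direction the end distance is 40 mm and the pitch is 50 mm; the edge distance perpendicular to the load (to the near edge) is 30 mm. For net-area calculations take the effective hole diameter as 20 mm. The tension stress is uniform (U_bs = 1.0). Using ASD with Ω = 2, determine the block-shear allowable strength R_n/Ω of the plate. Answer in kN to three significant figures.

Shear plane L_v = 40 + 4·50 = 240 mm; A_gv = 240 × 8 = 1920 mm².
A_nv = (240 − 4.5·20) × 8 = 1200 mm².
A_nt = (30 − 0.5·20) × 8 = 160 mm².
0.6 F_u A_nv = 324 kN; 0.6 F_y A_gv = 403.2 kN → shear rupture governs the shear term.
R_n = 324 + 1.0 × 450 × 160 / 1000 = 396 kN.
Allowable strength R_n/Ω = 396 / 2 = 198 kN.

198 kN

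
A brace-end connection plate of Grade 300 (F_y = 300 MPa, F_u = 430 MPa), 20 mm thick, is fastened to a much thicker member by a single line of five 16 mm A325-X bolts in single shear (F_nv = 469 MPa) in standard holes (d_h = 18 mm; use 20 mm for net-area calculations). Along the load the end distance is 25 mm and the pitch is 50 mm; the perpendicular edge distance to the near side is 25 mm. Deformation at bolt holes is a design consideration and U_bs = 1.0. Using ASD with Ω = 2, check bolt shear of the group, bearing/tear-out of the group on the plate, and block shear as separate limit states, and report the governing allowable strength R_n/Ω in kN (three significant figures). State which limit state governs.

236 kN (bolt shear governs)

Bolt shear: A_b = π·16²/4 = 201.1 mm²; R_n = 469 × 201.1 × 5 × 1 / 1000 = 471.5 kN → 471.5 / 2 = 236 kN.
Bearing: edge l_c = 16, r_n = 165.1 kN; interior l_c = 32, r_n = 330.2 kN; R_n = 165.1 + 4·330.2 = 1486 kN → 743 kN.
Block shear: A_gv = 4500, A_nv = 2700, A_nt = 300 mm²; R_n = min(0.6F_uA_nv, 0.6F_yA_gv) + U_bs·F_u·A_nt = 825.6 kN → 413 kN.
Bolt shear governs: 236 kN.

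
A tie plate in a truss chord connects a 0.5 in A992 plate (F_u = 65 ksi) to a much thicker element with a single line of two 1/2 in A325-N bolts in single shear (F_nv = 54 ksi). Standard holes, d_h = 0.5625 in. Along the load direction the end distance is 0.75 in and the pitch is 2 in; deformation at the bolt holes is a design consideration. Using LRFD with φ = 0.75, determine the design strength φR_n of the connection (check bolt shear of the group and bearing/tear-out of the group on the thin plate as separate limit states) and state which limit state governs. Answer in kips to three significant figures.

Bolt shear: A_b = π·0.5²/4 = 0.1963 in²; R_n = 54 × 0.1963 × 2 × 1 = 21.21 kips → 0.75 × 21.21 = 15.9 kips.
Bearing (1.2 l_c t F_u ≤ 2.4 d t F_u): upper limit = 2.4·0.5·0.5·65 = 39 kips.
  Edge l_c = 0.75 − 0.5625/2 = 0.4688 → r_n = 18.28 kips; interior l_c = 2 − 0.5625 = 1.438 → r_n = 39 kips.
  R_n,bearing = 1·18.28 + 1·39 = 57.28 kips → 0.75 × 57.28 = 43 kips.
Bolt shear governs: 15.9 kips.

15.9 kips (bolt shear governs)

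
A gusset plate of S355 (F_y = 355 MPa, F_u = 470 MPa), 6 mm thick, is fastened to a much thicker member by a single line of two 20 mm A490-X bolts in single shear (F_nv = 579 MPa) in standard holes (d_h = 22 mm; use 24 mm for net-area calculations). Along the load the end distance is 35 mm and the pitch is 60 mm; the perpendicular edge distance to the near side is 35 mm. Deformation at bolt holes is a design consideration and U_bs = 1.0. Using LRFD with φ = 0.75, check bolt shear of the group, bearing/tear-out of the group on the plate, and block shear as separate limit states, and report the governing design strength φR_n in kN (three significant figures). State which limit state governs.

Bolt shear: A_b = π·20²/4 = 314.2 mm²; R_n = 579 × 314.2 × 2 × 1 / 1000 = 363.8 kN → 0.75 × 363.8 = 273 kN.
Bearing: edge l_c = 24, r_n = 81.22 kN; interior l_c = 38, r_n = 128.6 kN; R_n = 81.22 + 1·128.6 = 209.8 kN → 157 kN.
Block shear: A_gv = 570, A_nv = 354, A_nt = 138 mm²; R_n = min(0.6F_uA_nv, 0.6F_yA_gv) + U_bs·F_u·A_nt = 164.7 kN → 124 kN.
Block shear governs: 124 kN.

124 kN (block shear governs)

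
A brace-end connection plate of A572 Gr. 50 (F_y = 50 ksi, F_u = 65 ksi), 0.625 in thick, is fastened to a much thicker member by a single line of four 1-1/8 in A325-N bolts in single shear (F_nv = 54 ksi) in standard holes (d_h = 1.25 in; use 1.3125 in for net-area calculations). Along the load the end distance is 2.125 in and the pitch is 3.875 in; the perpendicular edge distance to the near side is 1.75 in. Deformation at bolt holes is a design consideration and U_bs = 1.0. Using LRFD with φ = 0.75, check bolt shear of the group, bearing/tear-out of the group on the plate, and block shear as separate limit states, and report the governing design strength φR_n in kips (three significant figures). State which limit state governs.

Bolt shear: A_b = π·1.125²/4 = 0.994 in²; R_n = 54 × 0.994 × 4 × 1 = 214.7 kips → 0.75 × 214.7 = 161 kips.
Bearing: edge l_c = 1.5, r_n = 73.12 kips; interior l_c = 2.625, r_n = 109.7 kips; R_n = 73.12 + 3·109.7 = 402.2 kips → 302 kips.
Block shear: A_gv = 8.594, A_nv = 5.723, A_nt = 0.6836 in²; R_n = min(0.6F_uA_nv, 0.6F_yA_gv) + U_bs·F_u·A_nt = 267.6 kips → 201 kips.
Bolt shear governs: 161 kips.

161 kips (bolt shear governs)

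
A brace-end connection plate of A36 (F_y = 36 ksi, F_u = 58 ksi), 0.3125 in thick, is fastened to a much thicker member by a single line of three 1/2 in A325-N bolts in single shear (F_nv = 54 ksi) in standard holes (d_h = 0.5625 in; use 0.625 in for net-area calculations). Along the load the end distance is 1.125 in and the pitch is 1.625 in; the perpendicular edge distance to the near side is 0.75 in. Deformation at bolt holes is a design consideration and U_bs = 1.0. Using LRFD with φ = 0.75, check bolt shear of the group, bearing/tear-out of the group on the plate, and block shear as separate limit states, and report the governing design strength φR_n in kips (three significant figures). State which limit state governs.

23.9 kips (bolt shear governs)

Bolt shear: A_b = π·0.5²/4 = 0.1963 in²; R_n = 54 × 0.1963 × 3 × 1 = 31.81 kips → 0.75 × 31.81 = 23.9 kips.
Bearing: edge l_c = 0.8438, r_n = 18.35 kips; interior l_c = 1.062, r_n = 21.75 kips; R_n = 18.35 + 2·21.75 = 61.85 kips → 46.4 kips.
Block shear: A_gv = 1.367, A_nv = 0.8789, A_nt = 0.1367 in²; R_n = min(0.6F_uA_nv, 0.6F_yA_gv) + U_bs·F_u·A_nt = 37.46 kips → 28.1 kips.
Bolt shear governs: 23.9 kips.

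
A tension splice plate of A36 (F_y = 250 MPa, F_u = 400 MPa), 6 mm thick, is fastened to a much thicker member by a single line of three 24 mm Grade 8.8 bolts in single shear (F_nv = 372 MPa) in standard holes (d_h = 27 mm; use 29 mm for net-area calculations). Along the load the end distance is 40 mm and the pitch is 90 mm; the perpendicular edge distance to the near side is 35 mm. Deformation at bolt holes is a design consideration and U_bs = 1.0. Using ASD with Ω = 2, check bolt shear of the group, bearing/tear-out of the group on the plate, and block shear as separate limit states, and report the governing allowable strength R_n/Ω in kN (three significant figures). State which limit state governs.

Bolt shear: A_b = π·24²/4 = 452.4 mm²; R_n = 372 × 452.4 × 3 × 1 / 1000 = 504.9 kN → 504.9 / 2 = 252 kN.
Bearing: edge l_c = 26.5, r_n = 76.32 kN; interior l_c = 63, r_n = 138.2 kN; R_n = 76.32 + 2·138.2 = 352.8 kN → 176 kN.
Block shear: A_gv = 1320, A_nv = 885, A_nt = 123 mm²; R_n = min(0.6F_uA_nv, 0.6F_yA_gv) + U_bs·F_u·A_nt = 247.2 kN → 124 kN.
Block shear governs: 124 kN.

124 kN (block shear governs)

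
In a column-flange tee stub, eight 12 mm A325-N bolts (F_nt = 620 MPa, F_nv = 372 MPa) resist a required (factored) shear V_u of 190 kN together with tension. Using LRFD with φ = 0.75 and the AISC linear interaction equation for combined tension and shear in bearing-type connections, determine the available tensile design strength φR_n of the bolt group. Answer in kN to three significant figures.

230 kN

A_b = π·12²/4 = 113.1 mm²; f_rv = 190 × 1000 / (8 × 113.1) = 210 MPa.
F'_nt = 1.3 F_nt − (F_nt / φF_nv) f_rv = 1.3·620 − (620/(0.75·372))·210 = 339.3 MPa, capped at F_nt → F'_nt = 339.3 MPa.
R_n = F'_nt · A_b · n = 339.3 × 113.1 × 8 / 1000 = 307 kN.
Design strength φR_n = 0.75 × 307 = 230 kN.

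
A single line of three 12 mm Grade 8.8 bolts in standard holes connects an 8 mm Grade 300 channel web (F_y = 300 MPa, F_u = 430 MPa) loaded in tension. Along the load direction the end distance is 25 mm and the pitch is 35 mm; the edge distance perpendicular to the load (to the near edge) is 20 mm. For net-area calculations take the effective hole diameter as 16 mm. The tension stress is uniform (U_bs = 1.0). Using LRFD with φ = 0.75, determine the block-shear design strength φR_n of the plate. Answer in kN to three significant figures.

116 kN

Shear plane L_v = 25 + 2·35 = 95 mm; A_gv = 95 × 8 = 760 mm².
A_nv = (95 − 2.5·16) × 8 = 440 mm².
A_nt = (20 − 0.5·16) × 8 = 96 mm².
0.6 F_u A_nv = 113.5 kN; 0.6 F_y A_gv = 136.8 kN → shear rupture governs the shear term.
R_n = 113.5 + 1.0 × 430 × 96 / 1000 = 154.8 kN.
Design strength φR_n = 0.75 × 154.8 = 116 kN.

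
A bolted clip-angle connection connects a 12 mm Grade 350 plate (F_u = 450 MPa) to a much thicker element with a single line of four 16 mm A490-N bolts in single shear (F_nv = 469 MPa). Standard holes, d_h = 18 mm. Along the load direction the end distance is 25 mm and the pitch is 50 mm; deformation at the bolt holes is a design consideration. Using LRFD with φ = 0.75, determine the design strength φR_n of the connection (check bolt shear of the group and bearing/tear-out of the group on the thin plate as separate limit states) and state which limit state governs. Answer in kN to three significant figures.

Bolt shear: A_b = π·16²/4 = 201.1 mm²; R_n = 469 × 201.1 × 4 × 1 / 1000 = 377.2 kN → 0.75 × 377.2 = 283 kN.
Bearing (1.2 l_c t F_u ≤ 2.4 d t F_u): upper limit = 2.4·16·12·450 / 1000 = 207.4 kN.
  Edge l_c = 25 − 18/2 = 16 → r_n = 103.7 kN; interior l_c = 50 − 18 = 32 → r_n = 207.4 kN.
  R_n,bearing = 1·103.7 + 3·207.4 = 725.8 kN → 0.75 × 725.8 = 544 kN.
Bolt shear governs: 283 kN.

283 kN (bolt shear governs)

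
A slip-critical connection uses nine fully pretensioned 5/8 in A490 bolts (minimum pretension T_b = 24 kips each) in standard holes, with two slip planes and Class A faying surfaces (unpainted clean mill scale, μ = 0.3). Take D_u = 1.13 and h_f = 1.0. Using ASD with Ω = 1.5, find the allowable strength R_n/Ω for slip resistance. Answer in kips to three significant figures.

97.6 kips

R_n = μ · D_u · h_f · T_b · n_s · n_b = 0.3 × 1.13 × 1.0 × 24 × 2 × 9 = 146.4 kips.
Allowable strength R_n/Ω = 146.4 / 1.5 = 97.6 kips.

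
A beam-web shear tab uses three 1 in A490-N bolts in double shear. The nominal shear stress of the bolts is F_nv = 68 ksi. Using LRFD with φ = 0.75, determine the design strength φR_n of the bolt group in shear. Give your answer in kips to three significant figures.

240 kips

A_b = π × 1² / 4 = 0.7854 in².
R_n = F_nv · A_b · n · n_s = 68 × 0.7854 × 3 × 2 = 320.4 kips.
Design strength φR_n = 0.75 × 320.4 = 240 kips.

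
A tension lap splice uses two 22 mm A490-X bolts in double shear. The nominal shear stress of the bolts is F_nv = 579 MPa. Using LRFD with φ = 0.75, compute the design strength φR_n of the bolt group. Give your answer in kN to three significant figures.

660 kN

A_b = π × 22² / 4 = 380.1 mm².
R_n = F_nv · A_b · n · n_s = 579 × 380.1 × 2 × 2 / 1000 = 880.4 kN.
Design strength φR_n = 0.75 × 880.4 = 660 kN.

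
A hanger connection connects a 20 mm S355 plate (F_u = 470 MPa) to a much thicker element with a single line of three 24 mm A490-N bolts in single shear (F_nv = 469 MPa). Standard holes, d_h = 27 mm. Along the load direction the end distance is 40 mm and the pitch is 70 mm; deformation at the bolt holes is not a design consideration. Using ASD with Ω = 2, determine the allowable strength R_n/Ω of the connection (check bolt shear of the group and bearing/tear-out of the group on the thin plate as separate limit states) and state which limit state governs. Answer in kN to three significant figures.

318 kN (bolt shear governs)

Bolt shear: A_b = π·24²/4 = 452.4 mm²; R_n = 469 × 452.4 × 3 × 1 / 1000 = 636.5 kN → 636.5 / 2 = 318 kN.
Bearing (1.5 l_c t F_u ≤ 3.0 d t F_u): upper limit = 3.0·24·20·470 / 1000 = 676.8 kN.
  Edge l_c = 40 − 27/2 = 26.5 → r_n = 373.7 kN; interior l_c = 70 − 27 = 43 → r_n = 606.3 kN.
  R_n,bearing = 1·373.7 + 2·606.3 = 1586 kN → 1586 / 2 = 793 kN.
Bolt shear governs: 318 kN.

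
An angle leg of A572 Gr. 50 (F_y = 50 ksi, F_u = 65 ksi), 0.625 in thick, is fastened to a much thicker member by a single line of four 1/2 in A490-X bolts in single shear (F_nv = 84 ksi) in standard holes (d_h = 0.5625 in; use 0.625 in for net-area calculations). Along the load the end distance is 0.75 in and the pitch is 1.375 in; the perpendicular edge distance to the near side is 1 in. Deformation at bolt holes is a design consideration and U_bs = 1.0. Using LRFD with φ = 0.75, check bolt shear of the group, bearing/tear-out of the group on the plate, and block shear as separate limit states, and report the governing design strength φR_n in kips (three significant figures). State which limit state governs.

49.5 kips (bolt shear governs)

Bolt shear: A_b = π·0.5²/4 = 0.1963 in²; R_n = 84 × 0.1963 × 4 × 1 = 65.97 kips → 0.75 × 65.97 = 49.5 kips.
Bearing: edge l_c = 0.4688, r_n = 22.85 kips; interior l_c = 0.8125, r_n = 39.61 kips; R_n = 22.85 + 3·39.61 = 141.7 kips → 106 kips.
Block shear: A_gv = 3.047, A_nv = 1.68, A_nt = 0.4297 in²; R_n = min(0.6F_uA_nv, 0.6F_yA_gv) + U_bs·F_u·A_nt = 93.44 kips → 70.1 kips.
Bolt shear governs: 49.5 kips.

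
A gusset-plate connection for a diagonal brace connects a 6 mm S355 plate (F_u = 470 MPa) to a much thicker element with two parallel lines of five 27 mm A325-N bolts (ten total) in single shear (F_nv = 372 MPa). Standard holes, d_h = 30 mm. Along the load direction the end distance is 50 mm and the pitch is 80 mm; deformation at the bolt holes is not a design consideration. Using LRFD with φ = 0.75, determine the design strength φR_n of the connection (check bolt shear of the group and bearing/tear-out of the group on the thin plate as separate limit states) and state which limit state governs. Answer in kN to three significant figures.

1490 kN (bearing governs)

Bolt shear: A_b = π·27²/4 = 572.6 mm²; R_n = 372 × 572.6 × 10 × 1 / 1000 = 2130 kN → 0.75 × 2130 = 1600 kN.
Bearing (1.5 l_c t F_u ≤ 3.0 d t F_u): upper limit = 3.0·27·6·470 / 1000 = 228.4 kN.
  Edge l_c = 50 − 30/2 = 35 → r_n = 148.1 kN; interior l_c = 80 − 30 = 50 → r_n = 211.5 kN.
  R_n,bearing = 2·148.1 + 8·211.5 = 1988 kN → 0.75 × 1988 = 1490 kN.
Bearing governs: 1490 kN.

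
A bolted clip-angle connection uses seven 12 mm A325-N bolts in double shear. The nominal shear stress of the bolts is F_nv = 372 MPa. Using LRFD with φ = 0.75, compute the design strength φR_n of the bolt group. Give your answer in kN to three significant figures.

442 kN

A_b = π × 12² / 4 = 113.1 mm².
R_n = F_nv · A_b · n · n_s = 372 × 113.1 × 7 × 2 / 1000 = 589 kN.
Design strength φR_n = 0.75 × 589 = 442 kN.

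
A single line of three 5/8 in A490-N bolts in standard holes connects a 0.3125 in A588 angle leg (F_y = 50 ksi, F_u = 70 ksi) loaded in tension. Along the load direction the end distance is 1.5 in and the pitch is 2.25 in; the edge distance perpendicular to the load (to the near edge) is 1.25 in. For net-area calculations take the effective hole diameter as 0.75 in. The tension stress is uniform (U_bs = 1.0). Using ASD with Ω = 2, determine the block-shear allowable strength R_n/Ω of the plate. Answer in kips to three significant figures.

Shear plane L_v = 1.5 + 2·2.25 = 6 in; A_gv = 6 × 0.3125 = 1.875 in².
A_nv = (6 − 2.5·0.75) × 0.3125 = 1.289 in².
A_nt = (1.25 − 0.5·0.75) × 0.3125 = 0.2734 in².
0.6 F_u A_nv = 54.14 kips; 0.6 F_y A_gv = 56.25 kips → shear rupture governs the shear term.
R_n = 54.14 + 1.0 × 70 × 0.2734 = 73.28 kips.
Allowable strength R_n/Ω = 73.28 / 2 = 36.6 kips.

36.6 kips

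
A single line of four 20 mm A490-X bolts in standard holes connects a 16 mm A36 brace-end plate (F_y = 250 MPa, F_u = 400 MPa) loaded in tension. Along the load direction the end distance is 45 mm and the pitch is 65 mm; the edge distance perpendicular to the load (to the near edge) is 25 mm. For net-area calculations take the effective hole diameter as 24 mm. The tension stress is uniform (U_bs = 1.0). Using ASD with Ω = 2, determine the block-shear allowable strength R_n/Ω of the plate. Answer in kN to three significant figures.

Shear plane L_v = 45 + 3·65 = 240 mm; A_gv = 240 × 16 = 3840 mm².
A_nv = (240 − 3.5·24) × 16 = 2496 mm².
A_nt = (25 − 0.5·24) × 16 = 208 mm².
0.6 F_u A_nv = 599 kN; 0.6 F_y A_gv = 576 kN → shear yielding governs the shear term.
R_n = 576 + 1.0 × 400 × 208 / 1000 = 659.2 kN.
Allowable strength R_n/Ω = 659.2 / 2 = 330 kN.

330 kN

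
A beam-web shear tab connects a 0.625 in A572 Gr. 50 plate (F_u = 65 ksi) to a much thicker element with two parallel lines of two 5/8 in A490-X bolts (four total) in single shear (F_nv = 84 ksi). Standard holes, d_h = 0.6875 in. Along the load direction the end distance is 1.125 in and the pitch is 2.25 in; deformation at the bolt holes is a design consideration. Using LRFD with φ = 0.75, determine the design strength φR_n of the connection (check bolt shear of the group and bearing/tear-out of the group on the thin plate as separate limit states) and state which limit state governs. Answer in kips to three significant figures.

Bolt shear: A_b = π·0.625²/4 = 0.3068 in²; R_n = 84 × 0.3068 × 4 × 1 = 103.1 kips → 0.75 × 103.1 = 77.3 kips.
Bearing (1.2 l_c t F_u ≤ 2.4 d t F_u): upper limit = 2.4·0.625·0.625·65 = 60.94 kips.
  Edge l_c = 1.125 − 0.6875/2 = 0.7812 → r_n = 38.09 kips; interior l_c = 2.25 − 0.6875 = 1.562 → r_n = 60.94 kips.
  R_n,bearing = 2·38.09 + 2·60.94 = 198 kips → 0.75 × 198 = 149 kips.
Bolt shear governs: 77.3 kips.

77.3 kips (bolt shear governs)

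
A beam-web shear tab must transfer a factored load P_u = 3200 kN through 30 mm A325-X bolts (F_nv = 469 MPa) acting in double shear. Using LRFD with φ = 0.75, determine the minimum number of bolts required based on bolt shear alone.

A_b = π·30²/4 = 706.9 mm².
Per-bolt design strength φR_n = 0.75 × 469 × 706.9 × 2 / 1000 = 497.3 kN.
n ≥ 3200 / 497.3 = 6.435 → use 7 bolts.

7 bolts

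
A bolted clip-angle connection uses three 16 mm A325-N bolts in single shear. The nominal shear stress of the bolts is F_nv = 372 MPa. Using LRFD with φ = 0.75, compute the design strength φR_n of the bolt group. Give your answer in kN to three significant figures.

168 kN

A_b = π × 16² / 4 = 201.1 mm².
R_n = F_nv · A_b · n · n_s = 372 × 201.1 × 3 × 1 / 1000 = 224.4 kN.
Design strength φR_n = 0.75 × 224.4 = 168 kN.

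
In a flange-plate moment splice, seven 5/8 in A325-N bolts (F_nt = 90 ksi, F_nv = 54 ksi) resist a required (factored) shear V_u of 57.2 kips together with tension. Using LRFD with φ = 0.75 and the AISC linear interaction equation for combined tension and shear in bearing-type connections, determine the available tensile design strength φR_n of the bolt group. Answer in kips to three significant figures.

A_b = π·0.625²/4 = 0.3068 in²; f_rv = 57.2 / (7 × 0.3068) = 26.63 ksi.
F'_nt = 1.3 F_nt − (F_nt / φF_nv) f_rv = 1.3·90 − (90/(0.75·54))·26.63 = 57.81 ksi, capped at F_nt → F'_nt = 57.81 ksi.
R_n = F'_nt · A_b · n = 57.81 × 0.3068 × 7 = 124.2 kips.
Design strength φR_n = 0.75 × 124.2 = 93.1 kips.

93.1 kips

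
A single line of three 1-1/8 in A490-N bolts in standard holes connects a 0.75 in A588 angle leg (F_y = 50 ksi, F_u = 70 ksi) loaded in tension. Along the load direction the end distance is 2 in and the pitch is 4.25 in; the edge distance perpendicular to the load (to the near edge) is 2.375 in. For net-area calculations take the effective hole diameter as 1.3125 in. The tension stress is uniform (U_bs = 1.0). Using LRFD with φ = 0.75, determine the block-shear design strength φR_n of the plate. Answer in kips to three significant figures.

Shear plane L_v = 2 + 2·4.25 = 10.5 in; A_gv = 10.5 × 0.75 = 7.875 in².
A_nv = (10.5 − 2.5·1.3125) × 0.75 = 5.414 in².
A_nt = (2.375 − 0.5·1.3125) × 0.75 = 1.289 in².
0.6 F_u A_nv = 227.4 kips; 0.6 F_y A_gv = 236.2 kips → shear rupture governs the shear term.
R_n = 227.4 + 1.0 × 70 × 1.289 = 317.6 kips.
Design strength φR_n = 0.75 × 317.6 = 238 kips.

238 kips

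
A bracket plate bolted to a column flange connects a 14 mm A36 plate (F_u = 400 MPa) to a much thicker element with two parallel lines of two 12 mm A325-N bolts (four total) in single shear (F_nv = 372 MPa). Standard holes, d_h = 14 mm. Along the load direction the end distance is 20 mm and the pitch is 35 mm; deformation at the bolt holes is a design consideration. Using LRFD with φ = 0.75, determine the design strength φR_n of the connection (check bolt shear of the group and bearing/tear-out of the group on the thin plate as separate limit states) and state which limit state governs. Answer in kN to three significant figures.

Bolt shear: A_b = π·12²/4 = 113.1 mm²; R_n = 372 × 113.1 × 4 × 1 / 1000 = 168.3 kN → 0.75 × 168.3 = 126 kN.
Bearing (1.2 l_c t F_u ≤ 2.4 d t F_u): upper limit = 2.4·12·14·400 / 1000 = 161.3 kN.
  Edge l_c = 20 − 14/2 = 13 → r_n = 87.36 kN; interior l_c = 35 − 14 = 21 → r_n = 141.1 kN.
  R_n,bearing = 2·87.36 + 2·141.1 = 457 kN → 0.75 × 457 = 343 kN.
Bolt shear governs: 126 kN.

126 kN (bolt shear governs)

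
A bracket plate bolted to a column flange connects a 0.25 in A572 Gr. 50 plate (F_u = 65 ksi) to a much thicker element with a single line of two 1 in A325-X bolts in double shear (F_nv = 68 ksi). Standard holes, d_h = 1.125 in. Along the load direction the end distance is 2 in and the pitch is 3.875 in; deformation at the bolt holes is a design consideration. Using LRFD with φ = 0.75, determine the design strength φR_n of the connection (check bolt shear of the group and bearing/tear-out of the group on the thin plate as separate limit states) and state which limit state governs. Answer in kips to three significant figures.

50.3 kips (bearing governs)

Bolt shear: A_b = π·1²/4 = 0.7854 in²; R_n = 68 × 0.7854 × 2 × 2 = 213.6 kips → 0.75 × 213.6 = 160 kips.
Bearing (1.2 l_c t F_u ≤ 2.4 d t F_u): upper limit = 2.4·1·0.25·65 = 39 kips.
  Edge l_c = 2 − 1.125/2 = 1.438 → r_n = 28.03 kips; interior l_c = 3.875 − 1.125 = 2.75 → r_n = 39 kips.
  R_n,bearing = 1·28.03 + 1·39 = 67.03 kips → 0.75 × 67.03 = 50.3 kips.
Bearing governs: 50.3 kips.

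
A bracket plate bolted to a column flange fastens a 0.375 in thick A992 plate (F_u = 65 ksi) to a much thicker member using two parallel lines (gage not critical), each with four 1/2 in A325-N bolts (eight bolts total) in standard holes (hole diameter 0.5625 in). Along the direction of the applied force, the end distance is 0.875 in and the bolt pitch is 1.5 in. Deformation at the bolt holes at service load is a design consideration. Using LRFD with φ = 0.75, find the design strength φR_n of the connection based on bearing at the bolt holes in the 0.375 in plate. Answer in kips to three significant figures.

Per bolt r_n = 1.2 l_c t F_u ≤ 2.4 d t F_u; upper limit = 2.4 × 0.5 × 0.375 × 65 = 29.25 kips.
Edge bolt: l_c = 0.875 − 0.5625/2 = 0.5938 in → 1.2 × 0.5938 × 0.375 × 65 = 17.37 → r_n = 17.37 kips.
Interior bolts: l_c = 1.5 − 0.5625 = 0.9375 in → 1.2 × 0.9375 × 0.375 × 65 = 27.42 → r_n = 27.42 kips.
R_n = 2 × 17.37 + 6 × 27.42 = 199.3 kips.
Design strength φR_n = 0.75 × 199.3 = 149 kips.

149 kips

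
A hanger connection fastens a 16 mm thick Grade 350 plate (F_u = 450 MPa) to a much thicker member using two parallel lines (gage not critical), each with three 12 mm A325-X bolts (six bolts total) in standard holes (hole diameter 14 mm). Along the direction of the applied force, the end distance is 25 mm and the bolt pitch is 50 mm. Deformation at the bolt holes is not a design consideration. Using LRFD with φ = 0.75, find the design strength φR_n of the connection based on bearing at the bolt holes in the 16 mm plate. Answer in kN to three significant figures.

1070 kN

Per bolt r_n = 1.5 l_c t F_u ≤ 3.0 d t F_u; upper limit = 3.0 × 12 × 16 × 450 / 1000 = 259.2 kN.
Edge bolt: l_c = 25 − 14/2 = 18 mm → 1.5 × 18 × 16 × 450 / 1000 = 194.4 → r_n = 194.4 kN.
Interior bolts: l_c = 50 − 14 = 36 mm → 1.5 × 36 × 16 × 450 / 1000 = 388.8 → r_n = 259.2 kN.
R_n = 2 × 194.4 + 4 × 259.2 = 1426 kN.
Design strength φR_n = 0.75 × 1426 = 1070 kN.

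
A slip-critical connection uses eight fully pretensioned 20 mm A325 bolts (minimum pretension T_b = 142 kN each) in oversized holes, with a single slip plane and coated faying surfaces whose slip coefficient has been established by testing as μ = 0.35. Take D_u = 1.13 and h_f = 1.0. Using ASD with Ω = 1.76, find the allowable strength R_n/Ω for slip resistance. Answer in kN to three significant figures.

R_n = μ · D_u · h_f · T_b · n_s · n_b = 0.35 × 1.13 × 1.0 × 142 × 1 × 8 = 449.3 kN.
Allowable strength R_n/Ω = 449.3 / 1.76 = 255 kN.

255 kN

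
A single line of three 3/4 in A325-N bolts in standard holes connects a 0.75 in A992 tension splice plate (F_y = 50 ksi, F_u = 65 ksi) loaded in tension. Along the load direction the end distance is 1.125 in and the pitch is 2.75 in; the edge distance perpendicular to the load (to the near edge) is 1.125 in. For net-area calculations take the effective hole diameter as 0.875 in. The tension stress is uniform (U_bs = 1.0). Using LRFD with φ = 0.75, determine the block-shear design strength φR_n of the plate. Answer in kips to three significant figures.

Shear plane L_v = 1.125 + 2·2.75 = 6.625 in; A_gv = 6.625 × 0.75 = 4.969 in².
A_nv = (6.625 − 2.5·0.875) × 0.75 = 3.328 in².
A_nt = (1.125 − 0.5·0.875) × 0.75 = 0.5156 in².
0.6 F_u A_nv = 129.8 kips; 0.6 F_y A_gv = 149.1 kips → shear rupture governs the shear term.
R_n = 129.8 + 1.0 × 65 × 0.5156 = 163.3 kips.
Design strength φR_n = 0.75 × 163.3 = 122 kips.

122 kips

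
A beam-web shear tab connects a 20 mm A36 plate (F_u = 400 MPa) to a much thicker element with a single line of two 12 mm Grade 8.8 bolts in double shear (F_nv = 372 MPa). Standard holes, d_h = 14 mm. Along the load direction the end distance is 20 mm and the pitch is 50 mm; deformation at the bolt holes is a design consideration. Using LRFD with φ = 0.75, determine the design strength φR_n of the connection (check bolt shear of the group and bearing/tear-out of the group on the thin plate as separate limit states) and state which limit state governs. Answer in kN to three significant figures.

Bolt shear: A_b = π·12²/4 = 113.1 mm²; R_n = 372 × 113.1 × 2 × 2 / 1000 = 168.3 kN → 0.75 × 168.3 = 126 kN.
Bearing (1.2 l_c t F_u ≤ 2.4 d t F_u): upper limit = 2.4·12·20·400 / 1000 = 230.4 kN.
  Edge l_c = 20 − 14/2 = 13 → r_n = 124.8 kN; interior l_c = 50 − 14 = 36 → r_n = 230.4 kN.
  R_n,bearing = 1·124.8 + 1·230.4 = 355.2 kN → 0.75 × 355.2 = 266 kN.
Bolt shear governs: 126 kN.

126 kN (bolt shear governs)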